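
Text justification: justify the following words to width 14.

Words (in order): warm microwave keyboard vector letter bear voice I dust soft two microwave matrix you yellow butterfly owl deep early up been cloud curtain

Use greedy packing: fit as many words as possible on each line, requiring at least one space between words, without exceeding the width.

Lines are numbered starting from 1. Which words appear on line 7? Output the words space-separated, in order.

Line 1: ['warm', 'microwave'] (min_width=14, slack=0)
Line 2: ['keyboard'] (min_width=8, slack=6)
Line 3: ['vector', 'letter'] (min_width=13, slack=1)
Line 4: ['bear', 'voice', 'I'] (min_width=12, slack=2)
Line 5: ['dust', 'soft', 'two'] (min_width=13, slack=1)
Line 6: ['microwave'] (min_width=9, slack=5)
Line 7: ['matrix', 'you'] (min_width=10, slack=4)
Line 8: ['yellow'] (min_width=6, slack=8)
Line 9: ['butterfly', 'owl'] (min_width=13, slack=1)
Line 10: ['deep', 'early', 'up'] (min_width=13, slack=1)
Line 11: ['been', 'cloud'] (min_width=10, slack=4)
Line 12: ['curtain'] (min_width=7, slack=7)

Answer: matrix you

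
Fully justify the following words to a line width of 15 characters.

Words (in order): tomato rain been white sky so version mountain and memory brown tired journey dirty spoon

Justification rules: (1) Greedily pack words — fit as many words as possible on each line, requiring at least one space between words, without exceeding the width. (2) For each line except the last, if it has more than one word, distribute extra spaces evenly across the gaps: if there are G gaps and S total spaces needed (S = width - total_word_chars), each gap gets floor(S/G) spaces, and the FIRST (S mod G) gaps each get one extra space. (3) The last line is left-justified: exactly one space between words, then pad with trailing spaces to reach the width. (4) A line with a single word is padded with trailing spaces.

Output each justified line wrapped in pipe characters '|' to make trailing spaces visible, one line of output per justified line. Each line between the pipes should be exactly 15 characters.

Answer: |tomato     rain|
|been  white sky|
|so      version|
|mountain    and|
|memory    brown|
|tired   journey|
|dirty spoon    |

Derivation:
Line 1: ['tomato', 'rain'] (min_width=11, slack=4)
Line 2: ['been', 'white', 'sky'] (min_width=14, slack=1)
Line 3: ['so', 'version'] (min_width=10, slack=5)
Line 4: ['mountain', 'and'] (min_width=12, slack=3)
Line 5: ['memory', 'brown'] (min_width=12, slack=3)
Line 6: ['tired', 'journey'] (min_width=13, slack=2)
Line 7: ['dirty', 'spoon'] (min_width=11, slack=4)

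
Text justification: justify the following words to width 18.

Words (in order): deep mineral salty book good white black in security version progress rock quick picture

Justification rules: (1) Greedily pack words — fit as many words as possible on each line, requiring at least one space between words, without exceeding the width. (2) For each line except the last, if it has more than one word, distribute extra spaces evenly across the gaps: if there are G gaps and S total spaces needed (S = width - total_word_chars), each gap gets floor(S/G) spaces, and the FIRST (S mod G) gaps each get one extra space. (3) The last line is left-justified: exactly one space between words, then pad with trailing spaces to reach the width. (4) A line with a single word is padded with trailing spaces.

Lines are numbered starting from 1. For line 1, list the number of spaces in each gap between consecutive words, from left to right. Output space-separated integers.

Line 1: ['deep', 'mineral', 'salty'] (min_width=18, slack=0)
Line 2: ['book', 'good', 'white'] (min_width=15, slack=3)
Line 3: ['black', 'in', 'security'] (min_width=17, slack=1)
Line 4: ['version', 'progress'] (min_width=16, slack=2)
Line 5: ['rock', 'quick', 'picture'] (min_width=18, slack=0)

Answer: 1 1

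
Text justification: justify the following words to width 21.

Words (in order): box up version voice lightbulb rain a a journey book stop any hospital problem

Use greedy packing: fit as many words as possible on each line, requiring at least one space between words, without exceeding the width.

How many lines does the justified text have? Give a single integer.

Answer: 4

Derivation:
Line 1: ['box', 'up', 'version', 'voice'] (min_width=20, slack=1)
Line 2: ['lightbulb', 'rain', 'a', 'a'] (min_width=18, slack=3)
Line 3: ['journey', 'book', 'stop', 'any'] (min_width=21, slack=0)
Line 4: ['hospital', 'problem'] (min_width=16, slack=5)
Total lines: 4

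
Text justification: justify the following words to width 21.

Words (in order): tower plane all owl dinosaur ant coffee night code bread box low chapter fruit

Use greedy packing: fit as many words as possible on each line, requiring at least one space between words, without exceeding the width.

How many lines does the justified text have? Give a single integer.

Answer: 4

Derivation:
Line 1: ['tower', 'plane', 'all', 'owl'] (min_width=19, slack=2)
Line 2: ['dinosaur', 'ant', 'coffee'] (min_width=19, slack=2)
Line 3: ['night', 'code', 'bread', 'box'] (min_width=20, slack=1)
Line 4: ['low', 'chapter', 'fruit'] (min_width=17, slack=4)
Total lines: 4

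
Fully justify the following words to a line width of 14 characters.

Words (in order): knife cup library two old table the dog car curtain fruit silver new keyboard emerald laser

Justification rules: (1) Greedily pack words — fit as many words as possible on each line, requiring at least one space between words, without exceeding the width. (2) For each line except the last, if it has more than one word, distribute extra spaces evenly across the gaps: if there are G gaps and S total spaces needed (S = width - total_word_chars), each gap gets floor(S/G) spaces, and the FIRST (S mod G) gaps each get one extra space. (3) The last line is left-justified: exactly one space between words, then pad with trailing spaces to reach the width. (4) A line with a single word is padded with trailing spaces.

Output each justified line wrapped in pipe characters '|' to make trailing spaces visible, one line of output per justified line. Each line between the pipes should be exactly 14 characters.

Answer: |knife      cup|
|library    two|
|old  table the|
|dog        car|
|curtain  fruit|
|silver     new|
|keyboard      |
|emerald laser |

Derivation:
Line 1: ['knife', 'cup'] (min_width=9, slack=5)
Line 2: ['library', 'two'] (min_width=11, slack=3)
Line 3: ['old', 'table', 'the'] (min_width=13, slack=1)
Line 4: ['dog', 'car'] (min_width=7, slack=7)
Line 5: ['curtain', 'fruit'] (min_width=13, slack=1)
Line 6: ['silver', 'new'] (min_width=10, slack=4)
Line 7: ['keyboard'] (min_width=8, slack=6)
Line 8: ['emerald', 'laser'] (min_width=13, slack=1)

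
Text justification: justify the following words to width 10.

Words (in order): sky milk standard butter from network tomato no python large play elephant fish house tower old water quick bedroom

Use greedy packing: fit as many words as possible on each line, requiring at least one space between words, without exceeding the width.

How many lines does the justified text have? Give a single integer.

Line 1: ['sky', 'milk'] (min_width=8, slack=2)
Line 2: ['standard'] (min_width=8, slack=2)
Line 3: ['butter'] (min_width=6, slack=4)
Line 4: ['from'] (min_width=4, slack=6)
Line 5: ['network'] (min_width=7, slack=3)
Line 6: ['tomato', 'no'] (min_width=9, slack=1)
Line 7: ['python'] (min_width=6, slack=4)
Line 8: ['large', 'play'] (min_width=10, slack=0)
Line 9: ['elephant'] (min_width=8, slack=2)
Line 10: ['fish', 'house'] (min_width=10, slack=0)
Line 11: ['tower', 'old'] (min_width=9, slack=1)
Line 12: ['water'] (min_width=5, slack=5)
Line 13: ['quick'] (min_width=5, slack=5)
Line 14: ['bedroom'] (min_width=7, slack=3)
Total lines: 14

Answer: 14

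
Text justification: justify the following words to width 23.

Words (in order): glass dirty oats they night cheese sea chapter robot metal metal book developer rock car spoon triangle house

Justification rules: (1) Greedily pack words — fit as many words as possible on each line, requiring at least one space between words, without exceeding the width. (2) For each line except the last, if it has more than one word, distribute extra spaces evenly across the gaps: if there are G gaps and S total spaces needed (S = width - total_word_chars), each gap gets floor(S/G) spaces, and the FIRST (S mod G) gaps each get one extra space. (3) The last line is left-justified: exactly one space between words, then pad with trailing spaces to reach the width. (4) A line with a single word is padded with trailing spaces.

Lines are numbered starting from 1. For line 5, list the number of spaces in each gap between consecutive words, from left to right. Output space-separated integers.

Answer: 1 1 1

Derivation:
Line 1: ['glass', 'dirty', 'oats', 'they'] (min_width=21, slack=2)
Line 2: ['night', 'cheese', 'sea'] (min_width=16, slack=7)
Line 3: ['chapter', 'robot', 'metal'] (min_width=19, slack=4)
Line 4: ['metal', 'book', 'developer'] (min_width=20, slack=3)
Line 5: ['rock', 'car', 'spoon', 'triangle'] (min_width=23, slack=0)
Line 6: ['house'] (min_width=5, slack=18)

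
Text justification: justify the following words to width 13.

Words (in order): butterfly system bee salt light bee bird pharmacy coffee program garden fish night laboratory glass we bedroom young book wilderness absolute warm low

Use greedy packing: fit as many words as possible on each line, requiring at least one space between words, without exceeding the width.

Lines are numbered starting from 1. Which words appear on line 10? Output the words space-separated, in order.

Answer: laboratory

Derivation:
Line 1: ['butterfly'] (min_width=9, slack=4)
Line 2: ['system', 'bee'] (min_width=10, slack=3)
Line 3: ['salt', 'light'] (min_width=10, slack=3)
Line 4: ['bee', 'bird'] (min_width=8, slack=5)
Line 5: ['pharmacy'] (min_width=8, slack=5)
Line 6: ['coffee'] (min_width=6, slack=7)
Line 7: ['program'] (min_width=7, slack=6)
Line 8: ['garden', 'fish'] (min_width=11, slack=2)
Line 9: ['night'] (min_width=5, slack=8)
Line 10: ['laboratory'] (min_width=10, slack=3)
Line 11: ['glass', 'we'] (min_width=8, slack=5)
Line 12: ['bedroom', 'young'] (min_width=13, slack=0)
Line 13: ['book'] (min_width=4, slack=9)
Line 14: ['wilderness'] (min_width=10, slack=3)
Line 15: ['absolute', 'warm'] (min_width=13, slack=0)
Line 16: ['low'] (min_width=3, slack=10)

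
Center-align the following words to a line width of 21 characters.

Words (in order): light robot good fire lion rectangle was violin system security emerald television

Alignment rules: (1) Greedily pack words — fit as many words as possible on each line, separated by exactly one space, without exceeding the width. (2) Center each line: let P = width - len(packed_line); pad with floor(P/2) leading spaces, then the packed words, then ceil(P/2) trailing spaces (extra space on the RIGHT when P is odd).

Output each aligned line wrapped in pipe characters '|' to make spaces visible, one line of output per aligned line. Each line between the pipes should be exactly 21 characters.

Answer: |light robot good fire|
| lion rectangle was  |
|    violin system    |
|  security emerald   |
|     television      |

Derivation:
Line 1: ['light', 'robot', 'good', 'fire'] (min_width=21, slack=0)
Line 2: ['lion', 'rectangle', 'was'] (min_width=18, slack=3)
Line 3: ['violin', 'system'] (min_width=13, slack=8)
Line 4: ['security', 'emerald'] (min_width=16, slack=5)
Line 5: ['television'] (min_width=10, slack=11)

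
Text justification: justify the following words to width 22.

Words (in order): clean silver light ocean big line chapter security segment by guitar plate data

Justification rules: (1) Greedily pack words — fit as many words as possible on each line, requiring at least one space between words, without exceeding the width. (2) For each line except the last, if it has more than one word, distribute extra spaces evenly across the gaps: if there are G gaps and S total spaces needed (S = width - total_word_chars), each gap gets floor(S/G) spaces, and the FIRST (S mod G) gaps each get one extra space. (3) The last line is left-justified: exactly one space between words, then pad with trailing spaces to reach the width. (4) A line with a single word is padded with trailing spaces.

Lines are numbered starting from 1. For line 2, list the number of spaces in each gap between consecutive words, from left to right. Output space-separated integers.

Line 1: ['clean', 'silver', 'light'] (min_width=18, slack=4)
Line 2: ['ocean', 'big', 'line', 'chapter'] (min_width=22, slack=0)
Line 3: ['security', 'segment', 'by'] (min_width=19, slack=3)
Line 4: ['guitar', 'plate', 'data'] (min_width=17, slack=5)

Answer: 1 1 1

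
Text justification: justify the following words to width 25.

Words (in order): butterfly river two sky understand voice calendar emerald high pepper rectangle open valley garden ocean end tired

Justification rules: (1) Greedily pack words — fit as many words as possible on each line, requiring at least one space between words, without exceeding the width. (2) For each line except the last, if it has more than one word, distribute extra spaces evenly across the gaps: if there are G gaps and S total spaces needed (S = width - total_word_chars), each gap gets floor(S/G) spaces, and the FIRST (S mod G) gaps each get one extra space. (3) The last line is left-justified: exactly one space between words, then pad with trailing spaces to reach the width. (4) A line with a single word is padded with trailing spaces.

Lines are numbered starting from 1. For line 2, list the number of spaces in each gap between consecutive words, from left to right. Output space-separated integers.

Line 1: ['butterfly', 'river', 'two', 'sky'] (min_width=23, slack=2)
Line 2: ['understand', 'voice', 'calendar'] (min_width=25, slack=0)
Line 3: ['emerald', 'high', 'pepper'] (min_width=19, slack=6)
Line 4: ['rectangle', 'open', 'valley'] (min_width=21, slack=4)
Line 5: ['garden', 'ocean', 'end', 'tired'] (min_width=22, slack=3)

Answer: 1 1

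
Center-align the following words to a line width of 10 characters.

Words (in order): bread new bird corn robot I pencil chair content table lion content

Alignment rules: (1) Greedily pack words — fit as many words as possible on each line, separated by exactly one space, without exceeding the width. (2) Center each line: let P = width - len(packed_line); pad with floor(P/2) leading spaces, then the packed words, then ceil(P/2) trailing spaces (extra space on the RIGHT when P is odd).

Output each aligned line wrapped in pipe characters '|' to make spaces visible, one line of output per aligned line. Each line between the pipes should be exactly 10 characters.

Answer: |bread new |
|bird corn |
| robot I  |
|  pencil  |
|  chair   |
| content  |
|table lion|
| content  |

Derivation:
Line 1: ['bread', 'new'] (min_width=9, slack=1)
Line 2: ['bird', 'corn'] (min_width=9, slack=1)
Line 3: ['robot', 'I'] (min_width=7, slack=3)
Line 4: ['pencil'] (min_width=6, slack=4)
Line 5: ['chair'] (min_width=5, slack=5)
Line 6: ['content'] (min_width=7, slack=3)
Line 7: ['table', 'lion'] (min_width=10, slack=0)
Line 8: ['content'] (min_width=7, slack=3)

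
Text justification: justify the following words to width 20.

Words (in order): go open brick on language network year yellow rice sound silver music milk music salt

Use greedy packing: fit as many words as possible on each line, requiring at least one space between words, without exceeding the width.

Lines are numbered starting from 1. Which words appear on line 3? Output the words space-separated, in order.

Line 1: ['go', 'open', 'brick', 'on'] (min_width=16, slack=4)
Line 2: ['language', 'network'] (min_width=16, slack=4)
Line 3: ['year', 'yellow', 'rice'] (min_width=16, slack=4)
Line 4: ['sound', 'silver', 'music'] (min_width=18, slack=2)
Line 5: ['milk', 'music', 'salt'] (min_width=15, slack=5)

Answer: year yellow rice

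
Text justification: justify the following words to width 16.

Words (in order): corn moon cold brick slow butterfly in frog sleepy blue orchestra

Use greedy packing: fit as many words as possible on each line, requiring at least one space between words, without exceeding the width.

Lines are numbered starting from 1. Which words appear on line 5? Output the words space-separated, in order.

Line 1: ['corn', 'moon', 'cold'] (min_width=14, slack=2)
Line 2: ['brick', 'slow'] (min_width=10, slack=6)
Line 3: ['butterfly', 'in'] (min_width=12, slack=4)
Line 4: ['frog', 'sleepy', 'blue'] (min_width=16, slack=0)
Line 5: ['orchestra'] (min_width=9, slack=7)

Answer: orchestra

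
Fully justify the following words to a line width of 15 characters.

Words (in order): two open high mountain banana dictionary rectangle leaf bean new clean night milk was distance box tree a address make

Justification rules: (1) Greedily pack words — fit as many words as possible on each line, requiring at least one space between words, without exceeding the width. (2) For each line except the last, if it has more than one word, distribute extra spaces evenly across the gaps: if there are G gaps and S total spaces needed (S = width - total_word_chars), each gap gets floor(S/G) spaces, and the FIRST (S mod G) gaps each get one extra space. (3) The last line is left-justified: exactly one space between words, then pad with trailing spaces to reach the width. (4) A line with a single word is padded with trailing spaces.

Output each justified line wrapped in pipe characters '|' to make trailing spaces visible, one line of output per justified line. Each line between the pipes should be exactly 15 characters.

Line 1: ['two', 'open', 'high'] (min_width=13, slack=2)
Line 2: ['mountain', 'banana'] (min_width=15, slack=0)
Line 3: ['dictionary'] (min_width=10, slack=5)
Line 4: ['rectangle', 'leaf'] (min_width=14, slack=1)
Line 5: ['bean', 'new', 'clean'] (min_width=14, slack=1)
Line 6: ['night', 'milk', 'was'] (min_width=14, slack=1)
Line 7: ['distance', 'box'] (min_width=12, slack=3)
Line 8: ['tree', 'a', 'address'] (min_width=14, slack=1)
Line 9: ['make'] (min_width=4, slack=11)

Answer: |two  open  high|
|mountain banana|
|dictionary     |
|rectangle  leaf|
|bean  new clean|
|night  milk was|
|distance    box|
|tree  a address|
|make           |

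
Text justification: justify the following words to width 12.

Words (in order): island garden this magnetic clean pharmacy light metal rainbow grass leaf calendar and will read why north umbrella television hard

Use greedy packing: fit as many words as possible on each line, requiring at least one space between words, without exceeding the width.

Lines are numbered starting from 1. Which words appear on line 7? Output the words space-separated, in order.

Answer: rainbow

Derivation:
Line 1: ['island'] (min_width=6, slack=6)
Line 2: ['garden', 'this'] (min_width=11, slack=1)
Line 3: ['magnetic'] (min_width=8, slack=4)
Line 4: ['clean'] (min_width=5, slack=7)
Line 5: ['pharmacy'] (min_width=8, slack=4)
Line 6: ['light', 'metal'] (min_width=11, slack=1)
Line 7: ['rainbow'] (min_width=7, slack=5)
Line 8: ['grass', 'leaf'] (min_width=10, slack=2)
Line 9: ['calendar', 'and'] (min_width=12, slack=0)
Line 10: ['will', 'read'] (min_width=9, slack=3)
Line 11: ['why', 'north'] (min_width=9, slack=3)
Line 12: ['umbrella'] (min_width=8, slack=4)
Line 13: ['television'] (min_width=10, slack=2)
Line 14: ['hard'] (min_width=4, slack=8)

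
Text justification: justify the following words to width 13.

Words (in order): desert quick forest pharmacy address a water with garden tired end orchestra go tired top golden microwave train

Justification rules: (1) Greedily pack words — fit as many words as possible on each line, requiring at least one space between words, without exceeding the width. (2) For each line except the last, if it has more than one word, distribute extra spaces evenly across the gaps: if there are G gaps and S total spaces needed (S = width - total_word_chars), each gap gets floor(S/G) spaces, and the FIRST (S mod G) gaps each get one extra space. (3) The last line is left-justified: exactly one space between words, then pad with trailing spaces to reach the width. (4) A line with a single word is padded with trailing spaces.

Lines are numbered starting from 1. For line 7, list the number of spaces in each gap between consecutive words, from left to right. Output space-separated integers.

Line 1: ['desert', 'quick'] (min_width=12, slack=1)
Line 2: ['forest'] (min_width=6, slack=7)
Line 3: ['pharmacy'] (min_width=8, slack=5)
Line 4: ['address', 'a'] (min_width=9, slack=4)
Line 5: ['water', 'with'] (min_width=10, slack=3)
Line 6: ['garden', 'tired'] (min_width=12, slack=1)
Line 7: ['end', 'orchestra'] (min_width=13, slack=0)
Line 8: ['go', 'tired', 'top'] (min_width=12, slack=1)
Line 9: ['golden'] (min_width=6, slack=7)
Line 10: ['microwave'] (min_width=9, slack=4)
Line 11: ['train'] (min_width=5, slack=8)

Answer: 1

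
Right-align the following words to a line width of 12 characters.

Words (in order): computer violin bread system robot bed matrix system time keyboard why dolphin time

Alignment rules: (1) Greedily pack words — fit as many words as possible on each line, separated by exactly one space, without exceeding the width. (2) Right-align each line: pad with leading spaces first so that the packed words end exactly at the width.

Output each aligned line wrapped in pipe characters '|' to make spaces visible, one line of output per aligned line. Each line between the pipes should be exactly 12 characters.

Answer: |    computer|
|violin bread|
|system robot|
|  bed matrix|
| system time|
|keyboard why|
|dolphin time|

Derivation:
Line 1: ['computer'] (min_width=8, slack=4)
Line 2: ['violin', 'bread'] (min_width=12, slack=0)
Line 3: ['system', 'robot'] (min_width=12, slack=0)
Line 4: ['bed', 'matrix'] (min_width=10, slack=2)
Line 5: ['system', 'time'] (min_width=11, slack=1)
Line 6: ['keyboard', 'why'] (min_width=12, slack=0)
Line 7: ['dolphin', 'time'] (min_width=12, slack=0)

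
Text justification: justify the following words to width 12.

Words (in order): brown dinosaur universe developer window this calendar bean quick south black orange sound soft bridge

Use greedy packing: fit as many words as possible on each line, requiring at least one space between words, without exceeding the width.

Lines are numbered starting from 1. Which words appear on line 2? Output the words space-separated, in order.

Answer: dinosaur

Derivation:
Line 1: ['brown'] (min_width=5, slack=7)
Line 2: ['dinosaur'] (min_width=8, slack=4)
Line 3: ['universe'] (min_width=8, slack=4)
Line 4: ['developer'] (min_width=9, slack=3)
Line 5: ['window', 'this'] (min_width=11, slack=1)
Line 6: ['calendar'] (min_width=8, slack=4)
Line 7: ['bean', 'quick'] (min_width=10, slack=2)
Line 8: ['south', 'black'] (min_width=11, slack=1)
Line 9: ['orange', 'sound'] (min_width=12, slack=0)
Line 10: ['soft', 'bridge'] (min_width=11, slack=1)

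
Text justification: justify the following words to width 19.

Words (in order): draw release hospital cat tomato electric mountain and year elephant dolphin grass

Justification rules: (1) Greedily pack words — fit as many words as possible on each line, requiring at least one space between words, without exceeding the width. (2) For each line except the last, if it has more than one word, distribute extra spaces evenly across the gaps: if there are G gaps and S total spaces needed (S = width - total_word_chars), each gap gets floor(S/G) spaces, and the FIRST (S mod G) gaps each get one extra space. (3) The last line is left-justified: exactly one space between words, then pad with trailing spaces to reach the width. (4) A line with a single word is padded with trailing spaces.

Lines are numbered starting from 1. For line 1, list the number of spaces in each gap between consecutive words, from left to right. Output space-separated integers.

Answer: 8

Derivation:
Line 1: ['draw', 'release'] (min_width=12, slack=7)
Line 2: ['hospital', 'cat', 'tomato'] (min_width=19, slack=0)
Line 3: ['electric', 'mountain'] (min_width=17, slack=2)
Line 4: ['and', 'year', 'elephant'] (min_width=17, slack=2)
Line 5: ['dolphin', 'grass'] (min_width=13, slack=6)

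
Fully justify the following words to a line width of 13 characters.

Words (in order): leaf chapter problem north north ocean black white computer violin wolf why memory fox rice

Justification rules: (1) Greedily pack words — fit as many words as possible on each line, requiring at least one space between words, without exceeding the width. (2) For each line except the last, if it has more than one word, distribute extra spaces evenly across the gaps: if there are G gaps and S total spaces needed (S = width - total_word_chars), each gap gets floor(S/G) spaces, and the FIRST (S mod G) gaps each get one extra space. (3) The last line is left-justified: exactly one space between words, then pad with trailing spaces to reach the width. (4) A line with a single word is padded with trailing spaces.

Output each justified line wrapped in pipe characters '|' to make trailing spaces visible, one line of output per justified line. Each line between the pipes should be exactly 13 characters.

Answer: |leaf  chapter|
|problem north|
|north   ocean|
|black   white|
|computer     |
|violin   wolf|
|why    memory|
|fox rice     |

Derivation:
Line 1: ['leaf', 'chapter'] (min_width=12, slack=1)
Line 2: ['problem', 'north'] (min_width=13, slack=0)
Line 3: ['north', 'ocean'] (min_width=11, slack=2)
Line 4: ['black', 'white'] (min_width=11, slack=2)
Line 5: ['computer'] (min_width=8, slack=5)
Line 6: ['violin', 'wolf'] (min_width=11, slack=2)
Line 7: ['why', 'memory'] (min_width=10, slack=3)
Line 8: ['fox', 'rice'] (min_width=8, slack=5)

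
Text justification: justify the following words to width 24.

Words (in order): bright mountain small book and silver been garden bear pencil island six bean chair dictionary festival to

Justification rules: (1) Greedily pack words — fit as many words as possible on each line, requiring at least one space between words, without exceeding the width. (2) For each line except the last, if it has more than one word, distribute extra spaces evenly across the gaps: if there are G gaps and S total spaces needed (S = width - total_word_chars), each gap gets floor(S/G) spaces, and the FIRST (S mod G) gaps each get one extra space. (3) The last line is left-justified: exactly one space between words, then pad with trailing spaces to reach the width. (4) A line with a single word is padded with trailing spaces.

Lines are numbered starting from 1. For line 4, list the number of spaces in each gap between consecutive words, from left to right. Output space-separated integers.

Line 1: ['bright', 'mountain', 'small'] (min_width=21, slack=3)
Line 2: ['book', 'and', 'silver', 'been'] (min_width=20, slack=4)
Line 3: ['garden', 'bear', 'pencil'] (min_width=18, slack=6)
Line 4: ['island', 'six', 'bean', 'chair'] (min_width=21, slack=3)
Line 5: ['dictionary', 'festival', 'to'] (min_width=22, slack=2)

Answer: 2 2 2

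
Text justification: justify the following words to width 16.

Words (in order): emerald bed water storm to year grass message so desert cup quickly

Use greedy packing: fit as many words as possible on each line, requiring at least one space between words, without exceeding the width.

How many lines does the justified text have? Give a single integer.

Answer: 6

Derivation:
Line 1: ['emerald', 'bed'] (min_width=11, slack=5)
Line 2: ['water', 'storm', 'to'] (min_width=14, slack=2)
Line 3: ['year', 'grass'] (min_width=10, slack=6)
Line 4: ['message', 'so'] (min_width=10, slack=6)
Line 5: ['desert', 'cup'] (min_width=10, slack=6)
Line 6: ['quickly'] (min_width=7, slack=9)
Total lines: 6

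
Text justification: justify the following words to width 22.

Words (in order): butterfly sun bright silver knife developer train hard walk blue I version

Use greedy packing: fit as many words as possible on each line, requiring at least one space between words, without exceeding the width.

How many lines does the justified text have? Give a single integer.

Answer: 4

Derivation:
Line 1: ['butterfly', 'sun', 'bright'] (min_width=20, slack=2)
Line 2: ['silver', 'knife', 'developer'] (min_width=22, slack=0)
Line 3: ['train', 'hard', 'walk', 'blue', 'I'] (min_width=22, slack=0)
Line 4: ['version'] (min_width=7, slack=15)
Total lines: 4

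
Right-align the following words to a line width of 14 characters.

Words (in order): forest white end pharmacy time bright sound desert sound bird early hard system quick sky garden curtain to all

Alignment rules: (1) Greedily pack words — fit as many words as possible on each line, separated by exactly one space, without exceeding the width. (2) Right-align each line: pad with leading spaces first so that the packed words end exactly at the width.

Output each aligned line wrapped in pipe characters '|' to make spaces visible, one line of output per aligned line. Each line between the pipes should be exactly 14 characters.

Line 1: ['forest', 'white'] (min_width=12, slack=2)
Line 2: ['end', 'pharmacy'] (min_width=12, slack=2)
Line 3: ['time', 'bright'] (min_width=11, slack=3)
Line 4: ['sound', 'desert'] (min_width=12, slack=2)
Line 5: ['sound', 'bird'] (min_width=10, slack=4)
Line 6: ['early', 'hard'] (min_width=10, slack=4)
Line 7: ['system', 'quick'] (min_width=12, slack=2)
Line 8: ['sky', 'garden'] (min_width=10, slack=4)
Line 9: ['curtain', 'to', 'all'] (min_width=14, slack=0)

Answer: |  forest white|
|  end pharmacy|
|   time bright|
|  sound desert|
|    sound bird|
|    early hard|
|  system quick|
|    sky garden|
|curtain to all|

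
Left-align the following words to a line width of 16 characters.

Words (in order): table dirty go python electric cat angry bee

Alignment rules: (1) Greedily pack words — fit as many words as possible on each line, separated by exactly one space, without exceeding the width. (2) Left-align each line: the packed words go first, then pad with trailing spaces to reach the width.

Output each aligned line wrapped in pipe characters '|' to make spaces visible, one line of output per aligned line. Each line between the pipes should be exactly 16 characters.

Answer: |table dirty go  |
|python electric |
|cat angry bee   |

Derivation:
Line 1: ['table', 'dirty', 'go'] (min_width=14, slack=2)
Line 2: ['python', 'electric'] (min_width=15, slack=1)
Line 3: ['cat', 'angry', 'bee'] (min_width=13, slack=3)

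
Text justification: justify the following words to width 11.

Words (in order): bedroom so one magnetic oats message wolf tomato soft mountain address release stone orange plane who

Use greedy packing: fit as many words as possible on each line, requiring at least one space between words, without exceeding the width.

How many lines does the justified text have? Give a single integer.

Answer: 13

Derivation:
Line 1: ['bedroom', 'so'] (min_width=10, slack=1)
Line 2: ['one'] (min_width=3, slack=8)
Line 3: ['magnetic'] (min_width=8, slack=3)
Line 4: ['oats'] (min_width=4, slack=7)
Line 5: ['message'] (min_width=7, slack=4)
Line 6: ['wolf', 'tomato'] (min_width=11, slack=0)
Line 7: ['soft'] (min_width=4, slack=7)
Line 8: ['mountain'] (min_width=8, slack=3)
Line 9: ['address'] (min_width=7, slack=4)
Line 10: ['release'] (min_width=7, slack=4)
Line 11: ['stone'] (min_width=5, slack=6)
Line 12: ['orange'] (min_width=6, slack=5)
Line 13: ['plane', 'who'] (min_width=9, slack=2)
Total lines: 13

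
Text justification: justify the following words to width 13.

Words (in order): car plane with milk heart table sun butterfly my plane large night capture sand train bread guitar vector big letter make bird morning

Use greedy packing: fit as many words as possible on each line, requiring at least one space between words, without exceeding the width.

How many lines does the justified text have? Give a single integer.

Line 1: ['car', 'plane'] (min_width=9, slack=4)
Line 2: ['with', 'milk'] (min_width=9, slack=4)
Line 3: ['heart', 'table'] (min_width=11, slack=2)
Line 4: ['sun', 'butterfly'] (min_width=13, slack=0)
Line 5: ['my', 'plane'] (min_width=8, slack=5)
Line 6: ['large', 'night'] (min_width=11, slack=2)
Line 7: ['capture', 'sand'] (min_width=12, slack=1)
Line 8: ['train', 'bread'] (min_width=11, slack=2)
Line 9: ['guitar', 'vector'] (min_width=13, slack=0)
Line 10: ['big', 'letter'] (min_width=10, slack=3)
Line 11: ['make', 'bird'] (min_width=9, slack=4)
Line 12: ['morning'] (min_width=7, slack=6)
Total lines: 12

Answer: 12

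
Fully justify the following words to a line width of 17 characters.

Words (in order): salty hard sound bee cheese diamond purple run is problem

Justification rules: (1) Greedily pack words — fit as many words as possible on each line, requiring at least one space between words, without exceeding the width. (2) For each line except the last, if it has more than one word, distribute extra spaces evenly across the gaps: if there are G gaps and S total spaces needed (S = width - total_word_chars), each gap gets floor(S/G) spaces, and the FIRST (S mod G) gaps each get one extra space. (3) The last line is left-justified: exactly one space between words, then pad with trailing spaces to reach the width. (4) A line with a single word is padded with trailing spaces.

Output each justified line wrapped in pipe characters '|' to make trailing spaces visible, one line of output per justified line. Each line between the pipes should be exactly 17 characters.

Answer: |salty  hard sound|
|bee        cheese|
|diamond    purple|
|run is problem   |

Derivation:
Line 1: ['salty', 'hard', 'sound'] (min_width=16, slack=1)
Line 2: ['bee', 'cheese'] (min_width=10, slack=7)
Line 3: ['diamond', 'purple'] (min_width=14, slack=3)
Line 4: ['run', 'is', 'problem'] (min_width=14, slack=3)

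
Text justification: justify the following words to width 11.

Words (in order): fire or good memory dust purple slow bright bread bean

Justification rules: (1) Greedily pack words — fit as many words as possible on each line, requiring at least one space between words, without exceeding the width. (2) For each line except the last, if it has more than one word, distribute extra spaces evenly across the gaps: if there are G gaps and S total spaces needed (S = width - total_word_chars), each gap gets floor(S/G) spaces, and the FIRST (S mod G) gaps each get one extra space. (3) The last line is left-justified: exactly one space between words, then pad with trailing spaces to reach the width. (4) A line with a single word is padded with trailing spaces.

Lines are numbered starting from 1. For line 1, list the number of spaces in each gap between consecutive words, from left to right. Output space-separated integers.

Line 1: ['fire', 'or'] (min_width=7, slack=4)
Line 2: ['good', 'memory'] (min_width=11, slack=0)
Line 3: ['dust', 'purple'] (min_width=11, slack=0)
Line 4: ['slow', 'bright'] (min_width=11, slack=0)
Line 5: ['bread', 'bean'] (min_width=10, slack=1)

Answer: 5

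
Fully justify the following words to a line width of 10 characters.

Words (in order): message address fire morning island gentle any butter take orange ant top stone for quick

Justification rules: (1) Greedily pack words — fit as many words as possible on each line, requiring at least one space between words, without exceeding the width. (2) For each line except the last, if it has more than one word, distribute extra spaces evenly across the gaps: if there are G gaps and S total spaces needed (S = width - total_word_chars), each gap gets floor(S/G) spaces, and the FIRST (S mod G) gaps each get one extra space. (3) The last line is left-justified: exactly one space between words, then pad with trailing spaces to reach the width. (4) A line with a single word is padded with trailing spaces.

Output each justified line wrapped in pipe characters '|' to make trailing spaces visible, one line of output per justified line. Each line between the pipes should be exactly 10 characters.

Line 1: ['message'] (min_width=7, slack=3)
Line 2: ['address'] (min_width=7, slack=3)
Line 3: ['fire'] (min_width=4, slack=6)
Line 4: ['morning'] (min_width=7, slack=3)
Line 5: ['island'] (min_width=6, slack=4)
Line 6: ['gentle', 'any'] (min_width=10, slack=0)
Line 7: ['butter'] (min_width=6, slack=4)
Line 8: ['take'] (min_width=4, slack=6)
Line 9: ['orange', 'ant'] (min_width=10, slack=0)
Line 10: ['top', 'stone'] (min_width=9, slack=1)
Line 11: ['for', 'quick'] (min_width=9, slack=1)

Answer: |message   |
|address   |
|fire      |
|morning   |
|island    |
|gentle any|
|butter    |
|take      |
|orange ant|
|top  stone|
|for quick |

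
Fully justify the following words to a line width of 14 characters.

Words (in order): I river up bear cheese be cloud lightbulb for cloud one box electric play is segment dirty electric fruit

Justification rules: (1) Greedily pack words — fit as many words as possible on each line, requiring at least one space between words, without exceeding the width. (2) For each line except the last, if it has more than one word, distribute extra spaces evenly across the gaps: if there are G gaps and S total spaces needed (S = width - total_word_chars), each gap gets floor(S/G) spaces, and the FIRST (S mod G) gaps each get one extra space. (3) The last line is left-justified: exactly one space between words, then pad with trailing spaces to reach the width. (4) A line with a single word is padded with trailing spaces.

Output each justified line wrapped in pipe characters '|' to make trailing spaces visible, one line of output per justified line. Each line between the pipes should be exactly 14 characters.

Answer: |I   river   up|
|bear cheese be|
|cloud         |
|lightbulb  for|
|cloud  one box|
|electric  play|
|is     segment|
|dirty electric|
|fruit         |

Derivation:
Line 1: ['I', 'river', 'up'] (min_width=10, slack=4)
Line 2: ['bear', 'cheese', 'be'] (min_width=14, slack=0)
Line 3: ['cloud'] (min_width=5, slack=9)
Line 4: ['lightbulb', 'for'] (min_width=13, slack=1)
Line 5: ['cloud', 'one', 'box'] (min_width=13, slack=1)
Line 6: ['electric', 'play'] (min_width=13, slack=1)
Line 7: ['is', 'segment'] (min_width=10, slack=4)
Line 8: ['dirty', 'electric'] (min_width=14, slack=0)
Line 9: ['fruit'] (min_width=5, slack=9)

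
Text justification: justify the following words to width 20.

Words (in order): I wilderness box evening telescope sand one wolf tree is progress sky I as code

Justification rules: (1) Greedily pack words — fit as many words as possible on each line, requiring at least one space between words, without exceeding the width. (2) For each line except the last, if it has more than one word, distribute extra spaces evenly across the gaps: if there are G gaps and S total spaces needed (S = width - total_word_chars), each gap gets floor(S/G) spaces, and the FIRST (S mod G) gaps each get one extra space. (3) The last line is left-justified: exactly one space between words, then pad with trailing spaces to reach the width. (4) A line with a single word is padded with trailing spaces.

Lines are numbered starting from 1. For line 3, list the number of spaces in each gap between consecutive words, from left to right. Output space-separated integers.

Answer: 2 2 1

Derivation:
Line 1: ['I', 'wilderness', 'box'] (min_width=16, slack=4)
Line 2: ['evening', 'telescope'] (min_width=17, slack=3)
Line 3: ['sand', 'one', 'wolf', 'tree'] (min_width=18, slack=2)
Line 4: ['is', 'progress', 'sky', 'I', 'as'] (min_width=20, slack=0)
Line 5: ['code'] (min_width=4, slack=16)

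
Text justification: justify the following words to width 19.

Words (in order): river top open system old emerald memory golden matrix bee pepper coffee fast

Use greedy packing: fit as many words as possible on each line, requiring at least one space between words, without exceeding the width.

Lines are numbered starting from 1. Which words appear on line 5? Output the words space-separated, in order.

Line 1: ['river', 'top', 'open'] (min_width=14, slack=5)
Line 2: ['system', 'old', 'emerald'] (min_width=18, slack=1)
Line 3: ['memory', 'golden'] (min_width=13, slack=6)
Line 4: ['matrix', 'bee', 'pepper'] (min_width=17, slack=2)
Line 5: ['coffee', 'fast'] (min_width=11, slack=8)

Answer: coffee fast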